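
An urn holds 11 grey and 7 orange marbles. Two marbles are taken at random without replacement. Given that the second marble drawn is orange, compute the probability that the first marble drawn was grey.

11/17

P(first=grey and the second marble drawn is orange) = (11/18)·(7/17) = 77/306.
P(the second marble drawn is orange) = Σ over first color = 77/306 + 7/51 = 7/18.
By Bayes, P(first=grey | the second marble drawn is orange) = 77/306 / 7/18 = 11/17 ≈ 0.6471.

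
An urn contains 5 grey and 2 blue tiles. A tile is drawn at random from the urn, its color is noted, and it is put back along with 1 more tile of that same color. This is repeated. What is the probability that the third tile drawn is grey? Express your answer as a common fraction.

Sum over the four possibilities for the first two draws (grey/not-grey each), tracking how the grey count and total change by +1 per draw.
P(third is grey) = 5/7 ≈ 0.7143. (In a Pólya urn every draw has the same marginal probability 5/7.)

5/7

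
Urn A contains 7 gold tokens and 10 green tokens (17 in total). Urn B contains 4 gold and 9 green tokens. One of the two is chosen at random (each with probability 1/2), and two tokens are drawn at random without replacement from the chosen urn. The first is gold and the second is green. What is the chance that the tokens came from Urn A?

455/863

P(E | Urn A) = 35/136; P(E | Urn B) = 3/13.
P(E) = 1/2·35/136 + 1/2·3/13 = 863/3536.
By Bayes' rule, P(Urn A | E) = 35/272 / 863/3536 = 455/863 ≈ 0.5272.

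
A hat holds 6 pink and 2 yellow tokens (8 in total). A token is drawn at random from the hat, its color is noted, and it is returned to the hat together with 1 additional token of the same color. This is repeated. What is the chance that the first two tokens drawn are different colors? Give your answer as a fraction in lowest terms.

1/3

Either yellow then pink, or pink then yellow; after the first draw the total is 9.
P = (2/8)·(6/9) + (6/8)·(2/9) = 1/3 ≈ 0.3333.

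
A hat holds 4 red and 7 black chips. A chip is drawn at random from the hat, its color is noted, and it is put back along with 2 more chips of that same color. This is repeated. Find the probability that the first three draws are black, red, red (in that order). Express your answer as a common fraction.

Track the composition after each reinforcement of +2.
P = (7/11) · (4/13) · (6/15) = 56/715 ≈ 0.0783.

56/715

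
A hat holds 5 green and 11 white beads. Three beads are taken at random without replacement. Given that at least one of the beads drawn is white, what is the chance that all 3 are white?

3/10

P(all 3 white) = C(11,3)/C(16,3) = 33/112; P(at least one white) = 1 − C(5,3)/C(16,3) = 55/56.
Since 'all 3 white' ⊆ 'at least one white', P(all 3 | at least one) = 33/112 / 55/56 = 3/10 ≈ 0.3000.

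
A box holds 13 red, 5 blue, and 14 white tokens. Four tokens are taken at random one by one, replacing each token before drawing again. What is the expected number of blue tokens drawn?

5/8

By linearity of expectation, E[X] = Σ P(draw i is blue); each independent draw has P(blue) = 5/32.
E[X] = 4 · 5/32 = 5/8 ≈ 0.6250.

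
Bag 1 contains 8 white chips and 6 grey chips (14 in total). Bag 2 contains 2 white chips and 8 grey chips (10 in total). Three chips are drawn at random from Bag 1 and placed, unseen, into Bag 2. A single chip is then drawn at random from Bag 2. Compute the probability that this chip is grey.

Condition on how many of the transferred chips are grey (from Bag 1: 6 grey of 14; then Bag 2 has 13 total).
  0 grey: C(6,0)C(8,3)/C(14,3) = 2/13; then P = 8/13
  1 grey: C(6,1)C(8,2)/C(14,3) = 6/13; then P = 9/13
  2 grey: C(6,2)C(8,1)/C(14,3) = 30/91; then P = 10/13
  3 grey: C(6,3)C(8,0)/C(14,3) = 5/91; then P = 11/13
P(grey from Bag 2) = 5/7 ≈ 0.7143.

5/7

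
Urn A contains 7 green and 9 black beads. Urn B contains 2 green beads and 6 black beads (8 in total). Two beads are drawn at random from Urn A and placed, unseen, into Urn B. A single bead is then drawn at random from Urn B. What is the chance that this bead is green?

23/80

Condition on how many of the transferred beads are green (from Urn A: 7 green of 16; then Urn B has 10 total).
  0 green: C(7,0)C(9,2)/C(16,2) = 3/10; then P = 2/10
  1 green: C(7,1)C(9,1)/C(16,2) = 21/40; then P = 3/10
  2 green: C(7,2)C(9,0)/C(16,2) = 7/40; then P = 4/10
P(green from Urn B) = 23/80 ≈ 0.2875.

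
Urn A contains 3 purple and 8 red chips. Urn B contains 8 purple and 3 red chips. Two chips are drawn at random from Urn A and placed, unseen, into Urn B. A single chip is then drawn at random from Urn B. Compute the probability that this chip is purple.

Condition on how many of the transferred chips are purple (from Urn A: 3 purple of 11; then Urn B has 13 total).
  0 purple: C(3,0)C(8,2)/C(11,2) = 28/55; then P = 8/13
  1 purple: C(3,1)C(8,1)/C(11,2) = 24/55; then P = 9/13
  2 purple: C(3,2)C(8,0)/C(11,2) = 3/55; then P = 10/13
P(purple from Urn B) = 94/143 ≈ 0.6573.

94/143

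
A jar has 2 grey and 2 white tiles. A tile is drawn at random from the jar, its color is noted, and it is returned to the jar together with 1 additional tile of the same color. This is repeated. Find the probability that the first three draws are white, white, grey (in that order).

1/10

Track the composition after each reinforcement of +1.
P = (2/4) · (3/5) · (2/6) = 1/10 ≈ 0.1000.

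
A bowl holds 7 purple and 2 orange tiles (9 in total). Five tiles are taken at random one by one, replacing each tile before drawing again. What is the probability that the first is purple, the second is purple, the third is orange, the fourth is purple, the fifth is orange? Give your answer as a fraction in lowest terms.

1372/59049

Multiply the conditional probability of each draw in order, with replacement (the composition resets each draw).
P = (7/9) · (7/9) · (2/9) · (7/9) · (2/9) = 1372/59049 ≈ 0.0232.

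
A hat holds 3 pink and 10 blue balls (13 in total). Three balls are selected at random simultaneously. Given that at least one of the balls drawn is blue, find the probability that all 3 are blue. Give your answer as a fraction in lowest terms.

P(all 3 blue) = C(10,3)/C(13,3) = 60/143; P(at least one blue) = 1 − C(3,3)/C(13,3) = 285/286.
Since 'all 3 blue' ⊆ 'at least one blue', P(all 3 | at least one) = 60/143 / 285/286 = 8/19 ≈ 0.4211.

8/19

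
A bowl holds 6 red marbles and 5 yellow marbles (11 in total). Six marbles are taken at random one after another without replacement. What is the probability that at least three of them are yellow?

Sum the hypergeometric tail for j = 3,…,5 yellow marbles.
Favorable = C(5,3)·C(6,3) + C(5,4)·C(6,2) + C(5,5)·C(6,1) = 281; total = C(11,6) = 462.
P = 281/462 = 281/462 ≈ 0.6082.

281/462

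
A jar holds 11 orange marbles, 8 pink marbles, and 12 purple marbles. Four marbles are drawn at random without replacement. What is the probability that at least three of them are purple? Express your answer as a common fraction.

Sum the hypergeometric tail for j = 3,…,4 purple marbles.
Favorable = C(12,3)·C(19,1) + C(12,4)·C(19,0) = 4675; total = C(31,4) = 31465.
P = 4675/31465 = 935/6293 ≈ 0.1486.

935/6293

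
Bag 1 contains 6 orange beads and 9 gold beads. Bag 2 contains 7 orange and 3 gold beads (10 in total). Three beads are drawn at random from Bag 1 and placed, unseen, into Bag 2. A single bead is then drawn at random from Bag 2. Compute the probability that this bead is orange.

41/65

Condition on how many of the transferred beads are orange (from Bag 1: 6 orange of 15; then Bag 2 has 13 total).
  0 orange: C(6,0)C(9,3)/C(15,3) = 12/65; then P = 7/13
  1 orange: C(6,1)C(9,2)/C(15,3) = 216/455; then P = 8/13
  2 orange: C(6,2)C(9,1)/C(15,3) = 27/91; then P = 9/13
  3 orange: C(6,3)C(9,0)/C(15,3) = 4/91; then P = 10/13
P(orange from Bag 2) = 41/65 ≈ 0.6308.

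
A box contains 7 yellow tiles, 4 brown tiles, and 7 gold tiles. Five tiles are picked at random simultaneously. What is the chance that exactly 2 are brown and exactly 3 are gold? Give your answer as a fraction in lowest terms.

5/204

Unordered draws without replacement: count favorable combinations over C(18,5).
Favorable = C(7,0) · C(4,2) · C(7,3) = 210; total = C(18,5) = 8568.
P = 210/8568 = 5/204 ≈ 0.0245.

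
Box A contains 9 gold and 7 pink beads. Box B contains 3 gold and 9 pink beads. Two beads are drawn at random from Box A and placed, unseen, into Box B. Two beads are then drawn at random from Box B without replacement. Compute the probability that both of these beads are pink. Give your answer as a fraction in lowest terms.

881/1820

Condition on how many of the transferred beads are pink (from Box A: 7 pink of 16; then Box B has 14 total).
  0 pink: C(7,0)C(9,2)/C(16,2) = 3/10; then P = C(9,2)/C(14,2) = 36/91
  1 pink: C(7,1)C(9,1)/C(16,2) = 21/40; then P = C(10,2)/C(14,2) = 45/91
  2 pink: C(7,2)C(9,0)/C(16,2) = 7/40; then P = C(11,2)/C(14,2) = 55/91
P(both pink) = 881/1820 ≈ 0.4841.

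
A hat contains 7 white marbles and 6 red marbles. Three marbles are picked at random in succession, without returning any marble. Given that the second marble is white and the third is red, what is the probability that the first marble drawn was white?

6/11

P(first=white and the second marble is white and the third is red) = (7/13)·(6/12)·(6/11) = 21/143.
P(E) = Σ over first color = 21/143 + 35/286 = 7/26.
By Bayes, P(first=white | E) = 21/143 / 7/26 = 6/11 ≈ 0.5455.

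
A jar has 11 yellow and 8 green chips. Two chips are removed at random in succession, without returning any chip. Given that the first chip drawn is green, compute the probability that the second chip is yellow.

After removing 1 green, the jar has 11 yellow out of 18 remaining.
P(second is yellow | given) = 11/18 ≈ 0.6111.

11/18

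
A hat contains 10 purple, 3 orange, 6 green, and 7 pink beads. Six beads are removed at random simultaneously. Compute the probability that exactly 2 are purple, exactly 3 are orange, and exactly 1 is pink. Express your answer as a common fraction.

9/6578

Unordered draws without replacement: count favorable combinations over C(26,6).
Favorable = C(10,2) · C(3,3) · C(6,0) · C(7,1) = 315; total = C(26,6) = 230230.
P = 315/230230 = 9/6578 ≈ 0.0014.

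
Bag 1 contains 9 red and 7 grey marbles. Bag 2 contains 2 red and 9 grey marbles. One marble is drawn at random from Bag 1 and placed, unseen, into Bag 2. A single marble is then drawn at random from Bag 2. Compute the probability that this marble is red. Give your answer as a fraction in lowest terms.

Condition on how many of the transferred marbles are red (from Bag 1: 9 red of 16; then Bag 2 has 12 total).
  0 red: C(9,0)C(7,1)/C(16,1) = 7/16; then P = 2/12
  1 red: C(9,1)C(7,0)/C(16,1) = 9/16; then P = 3/12
P(red from Bag 2) = 41/192 ≈ 0.2135.

41/192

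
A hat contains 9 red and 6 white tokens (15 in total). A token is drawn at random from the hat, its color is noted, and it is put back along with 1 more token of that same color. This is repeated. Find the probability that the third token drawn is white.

Sum over the four possibilities for the first two draws (white/not-white each), tracking how the white count and total change by +1 per draw.
P(third is white) = 2/5 ≈ 0.4000. (In a Pólya urn every draw has the same marginal probability 6/15.)

2/5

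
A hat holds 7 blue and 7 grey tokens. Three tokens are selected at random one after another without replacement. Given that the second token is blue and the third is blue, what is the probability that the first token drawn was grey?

7/12

P(first=grey and the second token is blue and the third is blue) = (7/14)·(7/13)·(6/12) = 7/52.
P(E) = Σ over first color = 5/52 + 7/52 = 3/13.
By Bayes, P(first=grey | E) = 7/52 / 3/13 = 7/12 ≈ 0.5833.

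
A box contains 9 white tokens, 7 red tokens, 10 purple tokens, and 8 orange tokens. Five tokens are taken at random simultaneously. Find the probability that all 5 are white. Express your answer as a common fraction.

Unordered draws without replacement: count favorable combinations over C(34,5).
Favorable = C(9,5) · C(7,0) · C(10,0) · C(8,0) = 126; total = C(34,5) = 278256.
P = 126/278256 = 21/46376 ≈ 0.0005.

21/46376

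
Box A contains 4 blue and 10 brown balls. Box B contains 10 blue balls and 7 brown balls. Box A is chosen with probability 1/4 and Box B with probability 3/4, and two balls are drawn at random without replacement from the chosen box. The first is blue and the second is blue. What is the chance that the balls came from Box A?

P(E | Box A) = 6/91; P(E | Box B) = 45/136.
P(E) = 1/4·6/91 + 3/4·45/136 = 13101/49504.
By Bayes' rule, P(Box A | E) = 3/182 / 13101/49504 = 272/4367 ≈ 0.0623.

272/4367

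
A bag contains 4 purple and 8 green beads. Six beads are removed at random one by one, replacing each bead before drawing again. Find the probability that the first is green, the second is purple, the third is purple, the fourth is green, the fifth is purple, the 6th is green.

8/729

Multiply the conditional probability of each draw in order, with replacement (the composition resets each draw).
P = (8/12) · (4/12) · (4/12) · (8/12) · (4/12) · (8/12) = 8/729 ≈ 0.0110.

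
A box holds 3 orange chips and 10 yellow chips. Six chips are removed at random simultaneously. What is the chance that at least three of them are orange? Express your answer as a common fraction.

10/143

Sum the hypergeometric tail for j = 3,…,3 orange chips.
Favorable = C(3,3)·C(10,3) = 120; total = C(13,6) = 1716.
P = 120/1716 = 10/143 ≈ 0.0699.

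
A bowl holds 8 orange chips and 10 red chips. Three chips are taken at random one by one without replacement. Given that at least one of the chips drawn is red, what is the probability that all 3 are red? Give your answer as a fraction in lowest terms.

P(all 3 red) = C(10,3)/C(18,3) = 5/34; P(at least one red) = 1 − C(8,3)/C(18,3) = 95/102.
Since 'all 3 red' ⊆ 'at least one red', P(all 3 | at least one) = 5/34 / 95/102 = 3/19 ≈ 0.1579.

3/19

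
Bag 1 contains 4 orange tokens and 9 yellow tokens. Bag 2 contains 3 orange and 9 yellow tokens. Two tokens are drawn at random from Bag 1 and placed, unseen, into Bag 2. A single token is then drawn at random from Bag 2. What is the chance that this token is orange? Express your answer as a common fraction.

47/182

Condition on how many of the transferred tokens are orange (from Bag 1: 4 orange of 13; then Bag 2 has 14 total).
  0 orange: C(4,0)C(9,2)/C(13,2) = 6/13; then P = 3/14
  1 orange: C(4,1)C(9,1)/C(13,2) = 6/13; then P = 4/14
  2 orange: C(4,2)C(9,0)/C(13,2) = 1/13; then P = 5/14
P(orange from Bag 2) = 47/182 ≈ 0.2582.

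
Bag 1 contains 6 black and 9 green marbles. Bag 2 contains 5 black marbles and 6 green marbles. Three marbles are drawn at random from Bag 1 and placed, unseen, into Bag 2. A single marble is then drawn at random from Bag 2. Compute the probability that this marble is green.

39/70

Condition on how many of the transferred marbles are green (from Bag 1: 9 green of 15; then Bag 2 has 14 total).
  0 green: C(9,0)C(6,3)/C(15,3) = 4/91; then P = 6/14
  1 green: C(9,1)C(6,2)/C(15,3) = 27/91; then P = 7/14
  2 green: C(9,2)C(6,1)/C(15,3) = 216/455; then P = 8/14
  3 green: C(9,3)C(6,0)/C(15,3) = 12/65; then P = 9/14
P(green from Bag 2) = 39/70 ≈ 0.5571.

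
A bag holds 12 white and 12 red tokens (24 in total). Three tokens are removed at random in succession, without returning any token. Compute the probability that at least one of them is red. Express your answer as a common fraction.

41/46

Use the complement: P(at least one red) = 1 − P(no red).
P(none) = C(12,3)/C(24,3) = 220/2024.
So P = 1 − 220/2024 = 41/46 ≈ 0.8913.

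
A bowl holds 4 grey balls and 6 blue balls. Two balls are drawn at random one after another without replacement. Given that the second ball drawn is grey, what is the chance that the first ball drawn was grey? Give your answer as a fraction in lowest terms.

P(first=grey and the second ball drawn is grey) = (4/10)·(3/9) = 2/15.
P(the second ball drawn is grey) = Σ over first color = 2/15 + 4/15 = 2/5.
By Bayes, P(first=grey | the second ball drawn is grey) = 2/15 / 2/5 = 1/3 ≈ 0.3333.

1/3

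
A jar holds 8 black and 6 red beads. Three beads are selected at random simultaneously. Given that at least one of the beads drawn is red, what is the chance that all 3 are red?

5/77

P(all 3 red) = C(6,3)/C(14,3) = 5/91; P(at least one red) = 1 − C(8,3)/C(14,3) = 11/13.
Since 'all 3 red' ⊆ 'at least one red', P(all 3 | at least one) = 5/91 / 11/13 = 5/77 ≈ 0.0649.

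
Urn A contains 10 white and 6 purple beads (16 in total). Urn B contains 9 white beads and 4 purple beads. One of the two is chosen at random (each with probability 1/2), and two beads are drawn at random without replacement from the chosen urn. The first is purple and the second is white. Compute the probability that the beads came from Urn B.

12/25

P(E | Urn A) = 1/4; P(E | Urn B) = 3/13.
P(E) = 1/2·1/4 + 1/2·3/13 = 25/104.
By Bayes' rule, P(Urn B | E) = 3/26 / 25/104 = 12/25 ≈ 0.4800.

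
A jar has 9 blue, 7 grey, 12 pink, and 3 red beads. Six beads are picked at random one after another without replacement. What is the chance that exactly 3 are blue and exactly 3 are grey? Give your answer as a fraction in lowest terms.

140/35061

Unordered draws without replacement: count favorable combinations over C(31,6).
Favorable = C(9,3) · C(7,3) · C(12,0) · C(3,0) = 2940; total = C(31,6) = 736281.
P = 2940/736281 = 140/35061 ≈ 0.0040.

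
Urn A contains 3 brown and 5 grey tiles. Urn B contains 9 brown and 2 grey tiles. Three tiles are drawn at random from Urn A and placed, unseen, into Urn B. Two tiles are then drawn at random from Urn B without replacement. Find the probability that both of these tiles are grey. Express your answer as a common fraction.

163/2548

Condition on how many of the transferred tiles are grey (from Urn A: 5 grey of 8; then Urn B has 14 total).
  0 grey: C(5,0)C(3,3)/C(8,3) = 1/56; then P = C(2,2)/C(14,2) = 1/91
  1 grey: C(5,1)C(3,2)/C(8,3) = 15/56; then P = C(3,2)/C(14,2) = 3/91
  2 grey: C(5,2)C(3,1)/C(8,3) = 15/28; then P = C(4,2)/C(14,2) = 6/91
  3 grey: C(5,3)C(3,0)/C(8,3) = 5/28; then P = C(5,2)/C(14,2) = 10/91
P(both grey) = 163/2548 ≈ 0.0640.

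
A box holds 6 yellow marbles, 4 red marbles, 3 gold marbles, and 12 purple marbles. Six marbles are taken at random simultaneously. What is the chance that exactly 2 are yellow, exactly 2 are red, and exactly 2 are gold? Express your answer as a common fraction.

27/17710

Unordered draws without replacement: count favorable combinations over C(25,6).
Favorable = C(6,2) · C(4,2) · C(3,2) · C(12,0) = 270; total = C(25,6) = 177100.
P = 270/177100 = 27/17710 ≈ 0.0015.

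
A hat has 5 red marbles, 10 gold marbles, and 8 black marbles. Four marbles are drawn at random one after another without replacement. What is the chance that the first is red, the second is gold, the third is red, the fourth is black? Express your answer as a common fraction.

Multiply the conditional probability of each draw in order, without replacement, so each draw removes one from its color and from the total.
P = (5/23) · (10/22) · (4/21) · (8/20) = 40/5313 ≈ 0.0075.

40/5313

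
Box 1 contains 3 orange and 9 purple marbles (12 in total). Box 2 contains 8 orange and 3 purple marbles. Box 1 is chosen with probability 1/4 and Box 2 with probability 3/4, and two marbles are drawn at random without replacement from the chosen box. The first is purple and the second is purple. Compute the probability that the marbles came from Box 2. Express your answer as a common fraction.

3/13

P(E | Box 1) = 6/11; P(E | Box 2) = 3/55.
P(E) = 1/4·6/11 + 3/4·3/55 = 39/220.
By Bayes' rule, P(Box 2 | E) = 9/220 / 39/220 = 3/13 ≈ 0.2308.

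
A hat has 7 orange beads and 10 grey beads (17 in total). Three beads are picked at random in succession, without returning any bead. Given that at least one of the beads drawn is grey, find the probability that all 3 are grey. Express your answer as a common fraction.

P(all 3 grey) = C(10,3)/C(17,3) = 3/17; P(at least one grey) = 1 − C(7,3)/C(17,3) = 129/136.
Since 'all 3 grey' ⊆ 'at least one grey', P(all 3 | at least one) = 3/17 / 129/136 = 8/43 ≈ 0.1860.

8/43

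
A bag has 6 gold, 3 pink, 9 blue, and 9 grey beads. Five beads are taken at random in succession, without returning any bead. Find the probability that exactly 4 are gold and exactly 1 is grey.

1/598

Unordered draws without replacement: count favorable combinations over C(27,5).
Favorable = C(6,4) · C(3,0) · C(9,0) · C(9,1) = 135; total = C(27,5) = 80730.
P = 135/80730 = 1/598 ≈ 0.0017.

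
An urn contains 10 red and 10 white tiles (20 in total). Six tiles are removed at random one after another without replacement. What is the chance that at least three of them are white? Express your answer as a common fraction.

443/646

Sum the hypergeometric tail for j = 3,…,6 white tiles.
Favorable = C(10,3)·C(10,3) + C(10,4)·C(10,2) + C(10,5)·C(10,1) + C(10,6)·C(10,0) = 26580; total = C(20,6) = 38760.
P = 26580/38760 = 443/646 ≈ 0.6858.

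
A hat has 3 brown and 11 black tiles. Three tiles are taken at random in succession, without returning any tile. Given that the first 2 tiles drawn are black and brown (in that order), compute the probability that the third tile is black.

5/6

After removing 1 brown, 1 black, the hat has 10 black out of 12 remaining.
P(third is black | given) = 10/12 = 5/6 ≈ 0.8333.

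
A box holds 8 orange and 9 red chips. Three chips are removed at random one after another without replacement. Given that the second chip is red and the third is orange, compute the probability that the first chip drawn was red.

8/15

P(first=red and the second chip is red and the third is orange) = (9/17)·(8/16)·(8/15) = 12/85.
P(E) = Σ over first color = 21/170 + 12/85 = 9/34.
By Bayes, P(first=red | E) = 12/85 / 9/34 = 8/15 ≈ 0.5333.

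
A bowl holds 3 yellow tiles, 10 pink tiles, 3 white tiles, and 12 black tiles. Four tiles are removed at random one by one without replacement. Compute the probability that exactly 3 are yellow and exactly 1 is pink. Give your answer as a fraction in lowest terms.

Unordered draws without replacement: count favorable combinations over C(28,4).
Favorable = C(3,3) · C(10,1) · C(3,0) · C(12,0) = 10; total = C(28,4) = 20475.
P = 10/20475 = 2/4095 ≈ 0.0005.

2/4095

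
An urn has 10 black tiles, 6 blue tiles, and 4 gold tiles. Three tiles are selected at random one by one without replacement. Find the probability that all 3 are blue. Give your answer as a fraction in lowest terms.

Unordered draws without replacement: count favorable combinations over C(20,3).
Favorable = C(10,0) · C(6,3) · C(4,0) = 20; total = C(20,3) = 1140.
P = 20/1140 = 1/57 ≈ 0.0175.

1/57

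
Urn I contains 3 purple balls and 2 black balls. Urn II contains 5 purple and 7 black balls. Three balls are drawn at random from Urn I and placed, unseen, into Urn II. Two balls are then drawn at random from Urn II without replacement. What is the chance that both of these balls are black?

99/350

Condition on how many of the transferred balls are black (from Urn I: 2 black of 5; then Urn II has 15 total).
  0 black: C(2,0)C(3,3)/C(5,3) = 1/10; then P = C(7,2)/C(15,2) = 1/5
  1 black: C(2,1)C(3,2)/C(5,3) = 3/5; then P = C(8,2)/C(15,2) = 4/15
  2 black: C(2,2)C(3,1)/C(5,3) = 3/10; then P = C(9,2)/C(15,2) = 12/35
P(both black) = 99/350 ≈ 0.2829.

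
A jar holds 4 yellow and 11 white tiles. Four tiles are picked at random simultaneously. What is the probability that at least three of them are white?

Sum the hypergeometric tail for j = 3,…,4 white tiles.
Favorable = C(11,3)·C(4,1) + C(11,4)·C(4,0) = 990; total = C(15,4) = 1365.
P = 990/1365 = 66/91 ≈ 0.7253.

66/91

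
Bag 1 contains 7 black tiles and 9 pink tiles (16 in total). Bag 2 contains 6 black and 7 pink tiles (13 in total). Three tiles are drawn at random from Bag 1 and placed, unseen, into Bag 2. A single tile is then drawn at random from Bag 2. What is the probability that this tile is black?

Condition on how many of the transferred tiles are black (from Bag 1: 7 black of 16; then Bag 2 has 16 total).
  0 black: C(7,0)C(9,3)/C(16,3) = 3/20; then P = 6/16
  1 black: C(7,1)C(9,2)/C(16,3) = 9/20; then P = 7/16
  2 black: C(7,2)C(9,1)/C(16,3) = 27/80; then P = 8/16
  3 black: C(7,3)C(9,0)/C(16,3) = 1/16; then P = 9/16
P(black from Bag 2) = 117/256 ≈ 0.4570.

117/256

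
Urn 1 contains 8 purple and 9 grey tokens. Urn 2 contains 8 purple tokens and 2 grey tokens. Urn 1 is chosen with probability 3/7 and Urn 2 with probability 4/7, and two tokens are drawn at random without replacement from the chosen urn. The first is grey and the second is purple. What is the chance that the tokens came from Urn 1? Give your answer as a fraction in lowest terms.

1215/2303

P(E | Urn 1) = 9/34; P(E | Urn 2) = 8/45.
P(E) = 3/7·9/34 + 4/7·8/45 = 329/1530.
By Bayes' rule, P(Urn 1 | E) = 27/238 / 329/1530 = 1215/2303 ≈ 0.5276.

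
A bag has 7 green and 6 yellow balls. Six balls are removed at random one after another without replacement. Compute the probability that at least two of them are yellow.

Sum the hypergeometric tail for j = 2,…,6 yellow balls.
Favorable = C(6,2)·C(7,4) + C(6,3)·C(7,3) + C(6,4)·C(7,2) + C(6,5)·C(7,1) + C(6,6)·C(7,0) = 1583; total = C(13,6) = 1716.
P = 1583/1716 = 1583/1716 ≈ 0.9225.

1583/1716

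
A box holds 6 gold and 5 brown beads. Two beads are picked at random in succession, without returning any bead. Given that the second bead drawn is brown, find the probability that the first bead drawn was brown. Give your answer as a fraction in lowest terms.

2/5

P(first=brown and the second bead drawn is brown) = (5/11)·(4/10) = 2/11.
P(the second bead drawn is brown) = Σ over first color = 3/11 + 2/11 = 5/11.
By Bayes, P(first=brown | the second bead drawn is brown) = 2/11 / 5/11 = 2/5 ≈ 0.4000.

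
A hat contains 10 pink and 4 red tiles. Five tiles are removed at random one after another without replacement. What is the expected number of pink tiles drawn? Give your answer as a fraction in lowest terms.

By linearity of expectation, E[X] = Σ P(draw i is pink); by symmetry each draw (even without replacement) has P(pink) = 10/14.
E[X] = 5 · 10/14 = 25/7 ≈ 3.5714.

25/7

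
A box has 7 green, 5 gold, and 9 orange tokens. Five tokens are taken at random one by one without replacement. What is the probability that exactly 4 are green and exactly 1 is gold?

Unordered draws without replacement: count favorable combinations over C(21,5).
Favorable = C(7,4) · C(5,1) · C(9,0) = 175; total = C(21,5) = 20349.
P = 175/20349 = 25/2907 ≈ 0.0086.

25/2907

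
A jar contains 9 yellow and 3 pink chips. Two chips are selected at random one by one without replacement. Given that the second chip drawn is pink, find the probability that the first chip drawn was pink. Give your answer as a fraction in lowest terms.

2/11

P(first=pink and the second chip drawn is pink) = (3/12)·(2/11) = 1/22.
P(the second chip drawn is pink) = Σ over first color = 9/44 + 1/22 = 1/4.
By Bayes, P(first=pink | the second chip drawn is pink) = 1/22 / 1/4 = 2/11 ≈ 0.1818.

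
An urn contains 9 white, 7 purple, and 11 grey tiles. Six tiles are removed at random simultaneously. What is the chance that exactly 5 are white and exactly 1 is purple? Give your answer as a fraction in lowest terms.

49/16445

Unordered draws without replacement: count favorable combinations over C(27,6).
Favorable = C(9,5) · C(7,1) · C(11,0) = 882; total = C(27,6) = 296010.
P = 882/296010 = 49/16445 ≈ 0.0030.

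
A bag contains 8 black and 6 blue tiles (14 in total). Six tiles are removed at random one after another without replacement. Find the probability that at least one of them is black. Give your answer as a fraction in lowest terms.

Use the complement: P(at least one black) = 1 − P(no black).
P(none) = C(6,6)/C(14,6) = 1/3003.
So P = 1 − 1/3003 = 3002/3003 ≈ 0.9997.

3002/3003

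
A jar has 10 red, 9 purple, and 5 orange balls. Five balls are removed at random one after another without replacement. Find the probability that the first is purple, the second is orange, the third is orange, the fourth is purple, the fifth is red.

Multiply the conditional probability of each draw in order, without replacement, so each draw removes one from its color and from the total.
P = (9/24) · (5/23) · (4/22) · (8/21) · (10/20) = 5/1771 ≈ 0.0028.

5/1771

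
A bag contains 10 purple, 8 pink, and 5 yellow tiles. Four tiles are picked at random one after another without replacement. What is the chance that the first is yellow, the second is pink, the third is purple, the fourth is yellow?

40/5313

Multiply the conditional probability of each draw in order, without replacement, so each draw removes one from its color and from the total.
P = (5/23) · (8/22) · (10/21) · (4/20) = 40/5313 ≈ 0.0075.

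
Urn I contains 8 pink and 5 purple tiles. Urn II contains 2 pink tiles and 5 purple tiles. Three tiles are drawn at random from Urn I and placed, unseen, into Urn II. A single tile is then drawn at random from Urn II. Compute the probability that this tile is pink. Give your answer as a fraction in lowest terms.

Condition on how many of the transferred tiles are pink (from Urn I: 8 pink of 13; then Urn II has 10 total).
  0 pink: C(8,0)C(5,3)/C(13,3) = 5/143; then P = 2/10
  1 pink: C(8,1)C(5,2)/C(13,3) = 40/143; then P = 3/10
  2 pink: C(8,2)C(5,1)/C(13,3) = 70/143; then P = 4/10
  3 pink: C(8,3)C(5,0)/C(13,3) = 28/143; then P = 5/10
P(pink from Urn II) = 5/13 ≈ 0.3846.

5/13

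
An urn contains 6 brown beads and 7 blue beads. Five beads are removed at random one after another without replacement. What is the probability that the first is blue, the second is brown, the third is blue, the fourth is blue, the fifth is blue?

14/429

Multiply the conditional probability of each draw in order, without replacement, so each draw removes one from its color and from the total.
P = (7/13) · (6/12) · (6/11) · (5/10) · (4/9) = 14/429 ≈ 0.0326.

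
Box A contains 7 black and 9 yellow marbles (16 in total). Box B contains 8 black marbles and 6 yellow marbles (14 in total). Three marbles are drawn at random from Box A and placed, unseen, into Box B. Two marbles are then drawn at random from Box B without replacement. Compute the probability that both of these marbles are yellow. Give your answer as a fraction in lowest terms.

Condition on how many of the transferred marbles are yellow (from Box A: 9 yellow of 16; then Box B has 17 total).
  0 yellow: C(9,0)C(7,3)/C(16,3) = 1/16; then P = C(6,2)/C(17,2) = 15/136
  1 yellow: C(9,1)C(7,2)/C(16,3) = 27/80; then P = C(7,2)/C(17,2) = 21/136
  2 yellow: C(9,2)C(7,1)/C(16,3) = 9/20; then P = C(8,2)/C(17,2) = 7/34
  3 yellow: C(9,3)C(7,0)/C(16,3) = 3/20; then P = C(9,2)/C(17,2) = 9/34
P(both yellow) = 1041/5440 ≈ 0.1914.

1041/5440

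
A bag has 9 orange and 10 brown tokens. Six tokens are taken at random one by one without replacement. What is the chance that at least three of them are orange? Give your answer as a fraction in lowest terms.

407/646

Sum the hypergeometric tail for j = 3,…,6 orange tokens.
Favorable = C(9,3)·C(10,3) + C(9,4)·C(10,2) + C(9,5)·C(10,1) + C(9,6)·C(10,0) = 17094; total = C(19,6) = 27132.
P = 17094/27132 = 407/646 ≈ 0.6300.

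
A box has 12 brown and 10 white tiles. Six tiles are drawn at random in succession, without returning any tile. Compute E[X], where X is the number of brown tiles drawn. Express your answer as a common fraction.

36/11

By linearity of expectation, E[X] = Σ P(draw i is brown); by symmetry each draw (even without replacement) has P(brown) = 12/22.
E[X] = 6 · 12/22 = 36/11 ≈ 3.2727.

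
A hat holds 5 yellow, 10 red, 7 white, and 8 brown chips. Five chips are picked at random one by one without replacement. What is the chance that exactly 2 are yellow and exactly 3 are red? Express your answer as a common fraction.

Unordered draws without replacement: count favorable combinations over C(30,5).
Favorable = C(5,2) · C(10,3) · C(7,0) · C(8,0) = 1200; total = C(30,5) = 142506.
P = 1200/142506 = 200/23751 ≈ 0.0084.

200/23751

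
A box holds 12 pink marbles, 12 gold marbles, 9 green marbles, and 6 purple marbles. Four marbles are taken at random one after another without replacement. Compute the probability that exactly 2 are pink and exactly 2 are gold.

484/9139

Unordered draws without replacement: count favorable combinations over C(39,4).
Favorable = C(12,2) · C(12,2) · C(9,0) · C(6,0) = 4356; total = C(39,4) = 82251.
P = 4356/82251 = 484/9139 ≈ 0.0530.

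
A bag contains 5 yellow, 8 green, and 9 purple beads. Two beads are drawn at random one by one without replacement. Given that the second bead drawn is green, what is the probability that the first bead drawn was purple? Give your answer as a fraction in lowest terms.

P(first=purple and the second bead drawn is green) = (9/22)·(8/21) = 12/77.
P(the second bead drawn is green) = Σ over first color = 20/231 + 4/33 + 12/77 = 4/11.
By Bayes, P(first=purple | the second bead drawn is green) = 12/77 / 4/11 = 3/7 ≈ 0.4286.

3/7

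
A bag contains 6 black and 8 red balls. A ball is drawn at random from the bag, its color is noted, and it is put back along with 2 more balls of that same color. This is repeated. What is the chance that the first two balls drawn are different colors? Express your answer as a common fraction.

Either black then red, or red then black; after the first draw the total is 16.
P = (6/14)·(8/16) + (8/14)·(6/16) = 3/7 ≈ 0.4286.

3/7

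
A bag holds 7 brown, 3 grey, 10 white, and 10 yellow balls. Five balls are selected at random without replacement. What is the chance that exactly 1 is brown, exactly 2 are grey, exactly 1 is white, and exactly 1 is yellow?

50/3393

Unordered draws without replacement: count favorable combinations over C(30,5).
Favorable = C(7,1) · C(3,2) · C(10,1) · C(10,1) = 2100; total = C(30,5) = 142506.
P = 2100/142506 = 50/3393 ≈ 0.0147.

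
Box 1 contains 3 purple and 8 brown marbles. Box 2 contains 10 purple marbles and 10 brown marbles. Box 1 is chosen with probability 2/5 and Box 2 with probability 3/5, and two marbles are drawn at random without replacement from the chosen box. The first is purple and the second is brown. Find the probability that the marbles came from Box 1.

152/427

P(E | Box 1) = 12/55; P(E | Box 2) = 5/19.
P(E) = 2/5·12/55 + 3/5·5/19 = 1281/5225.
By Bayes' rule, P(Box 1 | E) = 24/275 / 1281/5225 = 152/427 ≈ 0.3560.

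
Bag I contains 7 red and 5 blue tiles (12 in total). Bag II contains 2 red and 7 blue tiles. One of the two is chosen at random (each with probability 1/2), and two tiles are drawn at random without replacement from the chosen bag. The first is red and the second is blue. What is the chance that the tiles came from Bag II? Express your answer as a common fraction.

11/26

P(E | Bag I) = 35/132; P(E | Bag II) = 7/36.
P(E) = 1/2·35/132 + 1/2·7/36 = 91/396.
By Bayes' rule, P(Bag II | E) = 7/72 / 91/396 = 11/26 ≈ 0.4231.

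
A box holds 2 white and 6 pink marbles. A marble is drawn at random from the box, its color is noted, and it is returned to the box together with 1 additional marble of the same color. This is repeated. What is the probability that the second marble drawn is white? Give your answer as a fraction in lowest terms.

1/4

Condition on the first draw. If first is white (prob 2/8), second-white has prob (3)/(9); if not (prob 6/8), it has prob 2/(9).
P = (2/8)·(3/9) + (6/8)·(2/9) = 1/4 ≈ 0.2500.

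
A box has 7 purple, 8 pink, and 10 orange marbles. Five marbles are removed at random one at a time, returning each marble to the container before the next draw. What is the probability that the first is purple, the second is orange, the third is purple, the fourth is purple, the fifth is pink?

5488/1953125

Multiply the conditional probability of each draw in order, with replacement (the composition resets each draw).
P = (7/25) · (10/25) · (7/25) · (7/25) · (8/25) = 5488/1953125 ≈ 0.0028.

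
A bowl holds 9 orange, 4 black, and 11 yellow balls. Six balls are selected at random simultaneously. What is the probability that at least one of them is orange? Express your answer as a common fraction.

1683/1748

Use the complement: P(at least one orange) = 1 − P(no orange).
P(none) = C(15,6)/C(24,6) = 5005/134596.
So P = 1 − 5005/134596 = 1683/1748 ≈ 0.9628.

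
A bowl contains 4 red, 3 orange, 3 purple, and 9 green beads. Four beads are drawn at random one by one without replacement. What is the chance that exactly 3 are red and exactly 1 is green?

Unordered draws without replacement: count favorable combinations over C(19,4).
Favorable = C(4,3) · C(3,0) · C(3,0) · C(9,1) = 36; total = C(19,4) = 3876.
P = 36/3876 = 3/323 ≈ 0.0093.

3/323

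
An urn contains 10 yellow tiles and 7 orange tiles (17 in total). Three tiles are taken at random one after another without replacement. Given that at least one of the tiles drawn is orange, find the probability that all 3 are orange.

1/16

P(all 3 orange) = C(7,3)/C(17,3) = 7/136; P(at least one orange) = 1 − C(10,3)/C(17,3) = 14/17.
Since 'all 3 orange' ⊆ 'at least one orange', P(all 3 | at least one) = 7/136 / 14/17 = 1/16 ≈ 0.0625.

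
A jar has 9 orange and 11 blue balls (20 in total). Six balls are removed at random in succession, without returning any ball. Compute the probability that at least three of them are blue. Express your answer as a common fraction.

253/323

Sum the hypergeometric tail for j = 3,…,6 blue balls.
Favorable = C(11,3)·C(9,3) + C(11,4)·C(9,2) + C(11,5)·C(9,1) + C(11,6)·C(9,0) = 30360; total = C(20,6) = 38760.
P = 30360/38760 = 253/323 ≈ 0.7833.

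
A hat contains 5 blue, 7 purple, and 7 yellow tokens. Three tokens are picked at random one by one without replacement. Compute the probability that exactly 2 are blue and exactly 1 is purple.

Unordered draws without replacement: count favorable combinations over C(19,3).
Favorable = C(5,2) · C(7,1) · C(7,0) = 70; total = C(19,3) = 969.
P = 70/969 = 70/969 ≈ 0.0722.

70/969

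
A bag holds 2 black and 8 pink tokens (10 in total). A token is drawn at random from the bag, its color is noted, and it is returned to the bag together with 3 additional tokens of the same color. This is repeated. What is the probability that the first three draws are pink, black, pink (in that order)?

11/130

Track the composition after each reinforcement of +3.
P = (8/10) · (2/13) · (11/16) = 11/130 ≈ 0.0846.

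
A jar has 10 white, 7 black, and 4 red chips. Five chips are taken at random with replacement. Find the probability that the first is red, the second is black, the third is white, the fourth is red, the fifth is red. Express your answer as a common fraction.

640/583443

Multiply the conditional probability of each draw in order, with replacement (the composition resets each draw).
P = (4/21) · (7/21) · (10/21) · (4/21) · (4/21) = 640/583443 ≈ 0.0011.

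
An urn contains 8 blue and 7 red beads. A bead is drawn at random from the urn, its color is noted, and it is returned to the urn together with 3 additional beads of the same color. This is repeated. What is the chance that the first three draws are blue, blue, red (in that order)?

Track the composition after each reinforcement of +3.
P = (8/15) · (11/18) · (7/21) = 44/405 ≈ 0.1086.

44/405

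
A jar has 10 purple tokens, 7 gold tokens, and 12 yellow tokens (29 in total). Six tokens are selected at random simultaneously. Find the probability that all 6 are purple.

1/2262

Unordered draws without replacement: count favorable combinations over C(29,6).
Favorable = C(10,6) · C(7,0) · C(12,0) = 210; total = C(29,6) = 475020.
P = 210/475020 = 1/2262 ≈ 0.0004.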